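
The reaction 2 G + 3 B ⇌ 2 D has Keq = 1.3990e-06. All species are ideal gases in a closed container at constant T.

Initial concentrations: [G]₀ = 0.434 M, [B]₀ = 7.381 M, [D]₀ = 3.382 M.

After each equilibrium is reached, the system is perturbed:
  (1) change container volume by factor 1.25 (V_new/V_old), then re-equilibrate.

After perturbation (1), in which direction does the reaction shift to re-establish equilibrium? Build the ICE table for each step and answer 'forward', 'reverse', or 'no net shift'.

Q₀ = 0.151 vs Keq = 1.3990e-06 ⇒ Q>K, reverse
Step 1:
                   G          B          D
  init         0.434      7.381      3.382
  Δ            3.199      4.799     -3.199
  eq           3.633      12.18     0.1827
  solve Keq expr → x = -1.6; check Q = 1.3990e-06
Then change container volume by factor 1.25 (V_new/V_old).
Step 2:
                   G          B          D
  init         2.907      9.744     0.1461
  Δ           0.0392     0.0588    -0.0392
  eq           2.946      9.803     0.1069
  solve Keq expr → x = -0.0196; check Q = 1.3990e-06

Direction: reverse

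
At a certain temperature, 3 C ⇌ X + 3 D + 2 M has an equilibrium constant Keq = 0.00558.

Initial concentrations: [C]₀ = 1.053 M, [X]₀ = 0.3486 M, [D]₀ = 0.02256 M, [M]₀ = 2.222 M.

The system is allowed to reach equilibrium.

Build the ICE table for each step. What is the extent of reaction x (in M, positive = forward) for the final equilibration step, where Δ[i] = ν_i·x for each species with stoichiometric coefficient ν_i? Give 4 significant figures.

Q₀ = 1.6926e-05 vs Keq = 0.00558 ⇒ Q<K, forward
Step 1:
                    C           X           D           M
  I             1.053      0.3486     0.02256       2.222
  C           -0.1096     0.03654      0.1096     0.07308
  E            0.9434      0.3851      0.1322       2.295
  solve Keq expr → x = 0.03654; check Q = 0.00558

x = 0.03654 M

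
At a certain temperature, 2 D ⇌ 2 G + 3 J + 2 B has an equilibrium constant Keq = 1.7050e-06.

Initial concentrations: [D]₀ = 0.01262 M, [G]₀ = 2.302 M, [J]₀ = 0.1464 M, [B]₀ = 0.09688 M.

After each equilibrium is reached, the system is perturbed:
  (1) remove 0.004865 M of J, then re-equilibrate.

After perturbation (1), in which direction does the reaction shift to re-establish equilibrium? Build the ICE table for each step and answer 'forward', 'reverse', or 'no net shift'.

Q₀ = 0.9799 vs Keq = 1.7050e-06 ⇒ Q>K, reverse
Step 1:
                  D         G         J         B
  init      0.01262     2.302    0.1464   0.09688
  Δ         0.08175  -0.08175   -0.1226  -0.08175
  eq        0.09437      2.22   0.02378   0.01513
  solve Keq expr → x = -0.04087; check Q = 1.7050e-06
Then remove 0.004865 M of J.
Step 2:
                  D         G         J         B
  init      0.09437      2.22   0.01892   0.01513
  Δ       -0.001862  0.001862  0.002792  0.001862
  eq         0.0925     2.222   0.02171     0.017
  solve Keq expr → x = 9.3083e-04; check Q = 1.7050e-06

Direction: forward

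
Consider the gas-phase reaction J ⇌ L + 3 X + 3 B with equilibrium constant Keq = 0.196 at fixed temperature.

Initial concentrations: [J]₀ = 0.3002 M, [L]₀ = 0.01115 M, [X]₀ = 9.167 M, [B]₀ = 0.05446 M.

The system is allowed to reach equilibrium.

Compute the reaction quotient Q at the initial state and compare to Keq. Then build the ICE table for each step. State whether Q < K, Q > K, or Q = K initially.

Q₀ = 0.004621; Q < K (proceeds forward)

Q₀ = 0.004621 vs Keq = 0.196 ⇒ Q<K, forward
Step 1:
                   J          L          X          B
  Initial     0.3002    0.01115      9.167    0.05446
  Change    -0.02367    0.02367      0.071      0.071
  Equil       0.2765    0.03482      9.238     0.1255
  solve Keq expr → x = 0.02367; check Q = 0.196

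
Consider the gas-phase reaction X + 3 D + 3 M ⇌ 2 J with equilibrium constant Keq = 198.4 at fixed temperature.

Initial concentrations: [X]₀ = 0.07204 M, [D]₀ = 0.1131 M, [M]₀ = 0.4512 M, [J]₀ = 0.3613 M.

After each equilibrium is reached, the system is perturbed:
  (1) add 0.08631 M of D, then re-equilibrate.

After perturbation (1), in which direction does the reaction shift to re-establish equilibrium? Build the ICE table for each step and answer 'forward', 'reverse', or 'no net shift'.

Q₀ = 1.3635e+04 vs Keq = 198.4 ⇒ Q>K, reverse
Step 1:
                   X          D          M          J
  init       0.07204     0.1131     0.4512     0.3613
  Δ           0.0454     0.1362     0.1362    -0.0908
  eq          0.1174     0.2493     0.5874     0.2705
  solve Keq expr → x = -0.0454; check Q = 198.4
Then add 0.08631 M of D.
Step 2:
                   X          D          M          J
  init        0.1174     0.3356     0.5874     0.2705
  Δ          -0.0132   -0.03961   -0.03961    0.02641
  eq          0.1042      0.296     0.5478     0.2969
  solve Keq expr → x = 0.0132; check Q = 198.4

Direction: forward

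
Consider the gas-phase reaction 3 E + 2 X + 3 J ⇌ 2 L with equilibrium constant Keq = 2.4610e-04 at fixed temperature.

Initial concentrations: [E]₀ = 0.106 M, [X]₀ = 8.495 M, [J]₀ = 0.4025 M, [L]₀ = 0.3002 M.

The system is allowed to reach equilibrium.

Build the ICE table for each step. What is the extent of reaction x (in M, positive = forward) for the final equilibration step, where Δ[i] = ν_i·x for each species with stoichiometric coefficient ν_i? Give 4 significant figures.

x = -0.1325 M

Q₀ = 16.08 vs Keq = 2.4610e-04 ⇒ Q>K, reverse
Step 1:
                  E         X         J         L
  init        0.106     8.495    0.4025    0.3002
  Δ          0.3976    0.2651    0.3976   -0.2651
  eq         0.5036      8.76    0.8001   0.03515
  solve Keq expr → x = -0.1325; check Q = 2.4610e-04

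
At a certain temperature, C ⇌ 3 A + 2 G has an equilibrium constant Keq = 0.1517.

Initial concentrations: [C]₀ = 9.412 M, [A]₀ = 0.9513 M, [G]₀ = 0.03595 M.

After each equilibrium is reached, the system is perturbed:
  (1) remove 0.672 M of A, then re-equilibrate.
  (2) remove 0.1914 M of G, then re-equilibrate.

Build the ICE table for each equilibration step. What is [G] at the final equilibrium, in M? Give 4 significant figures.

[G]_eq = 0.6472 M

Q₀ = 1.1821e-04 vs Keq = 0.1517 ⇒ Q<K, forward
Step 1:
                  C         A         G
  Initial     9.412    0.9513   0.03595
  Change    -0.2486    0.7459    0.4973
  Equil       9.163     1.697    0.5332
  solve Keq expr → x = 0.2486; check Q = 0.1517
Then remove 0.672 M of A.
Step 2:
                  C         A         G
  Initial     9.163     1.025    0.5332
  Change    -0.1077    0.3231    0.2154
  Equil       9.056     1.348    0.7486
  solve Keq expr → x = 0.1077; check Q = 0.1517
Then remove 0.1914 M of G.
Step 3:
                  C         A         G
  Initial     9.056     1.348    0.5572
  Change   -0.04499     0.135   0.08997
  Equil       9.011     1.483    0.6472
  solve Keq expr → x = 0.04499; check Q = 0.1517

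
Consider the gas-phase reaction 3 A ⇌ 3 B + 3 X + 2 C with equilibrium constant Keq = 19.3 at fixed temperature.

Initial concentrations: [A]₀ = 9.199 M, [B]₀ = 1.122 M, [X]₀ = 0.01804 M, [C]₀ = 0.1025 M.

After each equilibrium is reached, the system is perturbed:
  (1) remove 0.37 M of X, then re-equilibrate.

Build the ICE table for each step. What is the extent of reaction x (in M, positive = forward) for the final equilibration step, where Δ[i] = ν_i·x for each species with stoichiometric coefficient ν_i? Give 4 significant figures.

x = 0.04576 M

Q₀ = 1.1192e-10 vs Keq = 19.3 ⇒ Q<K, forward
Step 1:
                    A           B           X           C
  I             9.199       1.122     0.01804      0.1025
  C            -2.788       2.788       2.788       1.859
  E             6.411        3.91       2.806       1.961
  solve Keq expr → x = 0.9295; check Q = 19.3
Then remove 0.37 M of X.
Step 2:
                    A           B           X           C
  I             6.411        3.91       2.436       1.961
  C           -0.1373      0.1373      0.1373     0.09153
  E             6.273       4.048       2.574       2.053
  solve Keq expr → x = 0.04576; check Q = 19.3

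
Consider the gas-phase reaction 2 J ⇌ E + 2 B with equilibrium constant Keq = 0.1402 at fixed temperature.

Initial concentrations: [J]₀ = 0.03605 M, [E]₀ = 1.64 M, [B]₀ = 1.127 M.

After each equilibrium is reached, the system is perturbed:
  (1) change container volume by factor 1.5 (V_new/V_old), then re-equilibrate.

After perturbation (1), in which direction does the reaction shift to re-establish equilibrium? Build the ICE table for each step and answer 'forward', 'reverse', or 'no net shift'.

Direction: forward

Q₀ = 1603 vs Keq = 0.1402 ⇒ Q>K, reverse
Step 1:
                    J           E           B
  Initial     0.03605        1.64       1.127
  Change       0.8329     -0.4164     -0.8329
  Equil        0.8689       1.224      0.2941
  solve Keq expr → x = -0.4164; check Q = 0.1402
Then change container volume by factor 1.5 (V_new/V_old).
Step 2:
                    J           E           B
  Initial      0.5793      0.8157      0.1961
  Change     -0.02971     0.01485     0.02971
  Equil        0.5496      0.8306      0.2258
  solve Keq expr → x = 0.01485; check Q = 0.1402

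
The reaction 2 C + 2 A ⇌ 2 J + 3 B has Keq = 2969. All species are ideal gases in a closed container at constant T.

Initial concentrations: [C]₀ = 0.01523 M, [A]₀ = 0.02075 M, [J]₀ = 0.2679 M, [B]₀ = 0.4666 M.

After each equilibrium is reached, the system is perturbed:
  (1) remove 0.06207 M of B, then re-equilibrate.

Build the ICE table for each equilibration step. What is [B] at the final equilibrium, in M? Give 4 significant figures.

Q₀ = 7.3003e+04 vs Keq = 2969 ⇒ Q>K, reverse
Step 1:
                    C           A           J           B
  I           0.01523     0.02075      0.2679      0.4666
  C           0.01858     0.01858    -0.01858    -0.02787
  E           0.03381     0.03933      0.2493      0.4387
  solve Keq expr → x = -0.00929; check Q = 2969
Then remove 0.06207 M of B.
Step 2:
                    C           A           J           B
  I           0.03381     0.03933      0.2493      0.3767
  C         -0.003381   -0.003381    0.003381    0.005072
  E           0.03043     0.03595      0.2527      0.3817
  solve Keq expr → x = 0.001691; check Q = 2969

[B]_eq = 0.3817 M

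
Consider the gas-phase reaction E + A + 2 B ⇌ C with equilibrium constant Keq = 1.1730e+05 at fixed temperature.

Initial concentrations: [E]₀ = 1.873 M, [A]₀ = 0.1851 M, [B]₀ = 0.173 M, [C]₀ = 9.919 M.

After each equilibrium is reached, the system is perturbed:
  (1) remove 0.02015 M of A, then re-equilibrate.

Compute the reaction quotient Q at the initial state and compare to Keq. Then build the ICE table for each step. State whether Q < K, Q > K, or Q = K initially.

Q₀ = 955.9; Q < K (proceeds forward)

Q₀ = 955.9 vs Keq = 1.1730e+05 ⇒ Q<K, forward
Step 1:
                    E           A           B           C
  init          1.873      0.1851       0.173       9.919
  Δ          -0.07607    -0.07607     -0.1521     0.07607
  eq            1.797       0.109     0.02086       9.995
  solve Keq expr → x = 0.07607; check Q = 1.1730e+05
Then remove 0.02015 M of A.
Step 2:
                    E           A           B           C
  init          1.797     0.08888     0.02086       9.995
  Δ           0.00105     0.00105      0.0021    -0.00105
  eq            1.798     0.08993     0.02296       9.994
  solve Keq expr → x = -0.00105; check Q = 1.1730e+05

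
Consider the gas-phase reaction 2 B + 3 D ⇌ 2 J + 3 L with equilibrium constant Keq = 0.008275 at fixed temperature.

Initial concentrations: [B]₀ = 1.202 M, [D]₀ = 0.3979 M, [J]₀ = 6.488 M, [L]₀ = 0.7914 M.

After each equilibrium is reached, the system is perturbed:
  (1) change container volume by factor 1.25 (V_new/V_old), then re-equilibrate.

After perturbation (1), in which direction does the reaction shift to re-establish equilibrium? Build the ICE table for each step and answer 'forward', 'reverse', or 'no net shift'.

Direction: no net shift

Q₀ = 229.2 vs Keq = 0.008275 ⇒ Q>K, reverse
Step 1:
                  B         D         J         L
  init        1.202    0.3979     6.488    0.7914
  Δ          0.4649    0.6973   -0.4649   -0.6973
  eq          1.667     1.095     6.023   0.09408
  solve Keq expr → x = -0.2324; check Q = 0.008275
Then change container volume by factor 1.25 (V_new/V_old).
Step 2:
                  B         D         J         L
  init        1.334    0.8762     4.818   0.07526
  Δ               0         0         0         0
  eq          1.334    0.8762     4.818   0.07526
  solve Keq expr → x = 0; check Q = 0.008275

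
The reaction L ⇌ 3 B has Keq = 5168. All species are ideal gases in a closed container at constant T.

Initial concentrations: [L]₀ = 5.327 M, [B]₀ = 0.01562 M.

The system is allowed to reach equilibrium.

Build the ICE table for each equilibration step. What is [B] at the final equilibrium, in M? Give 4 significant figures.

Q₀ = 7.1542e-07 vs Keq = 5168 ⇒ Q<K, forward
Step 1:
                  L         B
  I           5.327   0.01562
  C          -4.761     14.28
  E          0.5658      14.3
  solve Keq expr → x = 4.761; check Q = 5168

[B]_eq = 14.3 M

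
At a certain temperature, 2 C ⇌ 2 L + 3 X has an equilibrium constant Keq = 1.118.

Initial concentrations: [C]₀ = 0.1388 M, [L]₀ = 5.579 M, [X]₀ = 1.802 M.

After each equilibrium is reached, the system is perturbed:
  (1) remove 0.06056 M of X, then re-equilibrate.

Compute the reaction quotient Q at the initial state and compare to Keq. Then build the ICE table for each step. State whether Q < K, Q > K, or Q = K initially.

Q₀ = 9454 vs Keq = 1.118 ⇒ Q>K, reverse
Step 1:
                   C          L          X
  Initial     0.1388      5.579      1.802
  Change      0.9397    -0.9397      -1.41
  Equil        1.079      4.639     0.3924
  solve Keq expr → x = -0.4699; check Q = 1.118
Then remove 0.06056 M of X.
Step 2:
                   C          L          X
  Initial      1.079      4.639     0.3318
  Change    -0.03367    0.03367     0.0505
  Equil        1.045      4.673     0.3823
  solve Keq expr → x = 0.01683; check Q = 1.118

Q₀ = 9454; Q > K (proceeds reverse)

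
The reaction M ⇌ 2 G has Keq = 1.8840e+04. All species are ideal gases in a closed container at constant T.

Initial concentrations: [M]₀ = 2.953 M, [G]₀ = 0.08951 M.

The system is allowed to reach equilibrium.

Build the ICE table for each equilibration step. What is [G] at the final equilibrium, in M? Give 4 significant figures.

Q₀ = 0.002713 vs Keq = 1.8840e+04 ⇒ Q<K, forward
Step 1:
                  M         G
  init        2.953   0.08951
  Δ          -2.951     5.902
  eq       0.001906     5.992
  solve Keq expr → x = 2.951; check Q = 1.8840e+04

[G]_eq = 5.992 M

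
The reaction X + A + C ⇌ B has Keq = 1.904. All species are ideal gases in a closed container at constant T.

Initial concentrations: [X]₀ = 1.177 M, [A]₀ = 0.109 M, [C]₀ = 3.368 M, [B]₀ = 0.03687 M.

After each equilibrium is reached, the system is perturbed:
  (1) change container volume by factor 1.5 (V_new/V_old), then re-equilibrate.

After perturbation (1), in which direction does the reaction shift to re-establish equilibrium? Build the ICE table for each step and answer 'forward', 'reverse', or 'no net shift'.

Direction: reverse

Q₀ = 0.08533 vs Keq = 1.904 ⇒ Q<K, forward
Step 1:
                    X           A           C           B
  init          1.177       0.109       3.368     0.03687
  Δ          -0.09026    -0.09026    -0.09026     0.09026
  eq            1.087     0.01874       3.278      0.1271
  solve Keq expr → x = 0.09026; check Q = 1.904
Then change container volume by factor 1.5 (V_new/V_old).
Step 2:
                    X           A           C           B
  init         0.7245      0.0125       2.185     0.08475
  Δ           0.01135     0.01135     0.01135    -0.01135
  eq           0.7358     0.02385       2.197      0.0734
  solve Keq expr → x = -0.01135; check Q = 1.904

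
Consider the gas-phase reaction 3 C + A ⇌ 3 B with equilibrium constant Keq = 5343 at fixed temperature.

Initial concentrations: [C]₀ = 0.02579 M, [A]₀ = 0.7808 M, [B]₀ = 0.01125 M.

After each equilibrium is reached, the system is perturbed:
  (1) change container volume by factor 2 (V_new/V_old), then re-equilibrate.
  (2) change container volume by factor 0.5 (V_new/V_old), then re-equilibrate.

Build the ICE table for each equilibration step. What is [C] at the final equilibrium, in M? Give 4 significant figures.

Q₀ = 0.1063 vs Keq = 5343 ⇒ Q<K, forward
Step 1:
                    C           A           B
  init        0.02579      0.7808     0.01125
  Δ          -0.02362   -0.007872     0.02362
  eq         0.002173      0.7729     0.03487
  solve Keq expr → x = 0.007872; check Q = 5343
Then change container volume by factor 2 (V_new/V_old).
Step 2:
                    C           A           B
  init       0.001087      0.3865     0.01743
  Δ        2.6177e-04  8.7258e-05 -2.6177e-04
  eq         0.001348      0.3866     0.01717
  solve Keq expr → x = -8.7258e-05; check Q = 5343
Then change container volume by factor 0.5 (V_new/V_old).
Step 3:
                    C           A           B
  init       0.002697      0.7731     0.03434
  Δ       -5.2355e-04 -1.7452e-04  5.2355e-04
  eq         0.002173      0.7729     0.03487
  solve Keq expr → x = 1.7452e-04; check Q = 5343

[C]_eq = 0.002173 M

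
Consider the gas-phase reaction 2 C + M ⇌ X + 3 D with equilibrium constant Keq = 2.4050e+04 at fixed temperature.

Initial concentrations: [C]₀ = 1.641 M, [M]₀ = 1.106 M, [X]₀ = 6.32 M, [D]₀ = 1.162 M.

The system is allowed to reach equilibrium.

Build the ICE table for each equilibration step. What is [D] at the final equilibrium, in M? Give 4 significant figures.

Q₀ = 3.329 vs Keq = 2.4050e+04 ⇒ Q<K, forward
Step 1:
                   C          M          X          D
  I            1.641      1.106       6.32      1.162
  C           -1.468    -0.7339     0.7339      2.202
  E           0.1732     0.3721      7.054      3.364
  solve Keq expr → x = 0.7339; check Q = 2.4050e+04

[D]_eq = 3.364 M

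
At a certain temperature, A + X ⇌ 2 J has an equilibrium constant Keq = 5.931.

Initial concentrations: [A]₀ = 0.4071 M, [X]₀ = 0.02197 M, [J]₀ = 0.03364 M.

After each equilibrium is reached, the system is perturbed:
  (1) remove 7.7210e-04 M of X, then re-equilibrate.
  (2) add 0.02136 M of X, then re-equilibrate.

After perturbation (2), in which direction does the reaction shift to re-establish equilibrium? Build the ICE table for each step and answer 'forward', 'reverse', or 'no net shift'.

Q₀ = 0.1265 vs Keq = 5.931 ⇒ Q<K, forward
Step 1:
                   A          X          J
  Initial     0.4071    0.02197    0.03364
  Change    -0.01965   -0.01965    0.03931
  Equil       0.3874   0.002316    0.07295
  solve Keq expr → x = 0.01965; check Q = 5.931
Then remove 7.7210e-04 M of X.
Step 2:
                   A          X          J
  Initial     0.3874   0.001544    0.07295
  Change  6.8235e-04 6.8235e-04  -0.001365
  Equil       0.3881   0.002226    0.07158
  solve Keq expr → x = -6.8235e-04; check Q = 5.931
Then add 0.02136 M of X.
Step 3:
                   A          X          J
  Initial     0.3881    0.02359    0.07158
  Change    -0.01826   -0.01826    0.03652
  Equil       0.3699   0.005327     0.1081
  solve Keq expr → x = 0.01826; check Q = 5.931

Direction: forward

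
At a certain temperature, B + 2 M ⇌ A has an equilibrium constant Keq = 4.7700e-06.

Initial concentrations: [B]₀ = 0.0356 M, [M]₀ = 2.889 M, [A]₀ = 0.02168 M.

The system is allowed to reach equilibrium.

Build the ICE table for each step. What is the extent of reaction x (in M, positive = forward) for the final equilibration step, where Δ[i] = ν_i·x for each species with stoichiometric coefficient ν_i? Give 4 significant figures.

x = -0.02168 M

Q₀ = 0.07296 vs Keq = 4.7700e-06 ⇒ Q>K, reverse
Step 1:
                    B           M           A
  init         0.0356       2.889     0.02168
  Δ           0.02168     0.04336    -0.02168
  eq          0.05728       2.932  2.3493e-06
  solve Keq expr → x = -0.02168; check Q = 4.7700e-06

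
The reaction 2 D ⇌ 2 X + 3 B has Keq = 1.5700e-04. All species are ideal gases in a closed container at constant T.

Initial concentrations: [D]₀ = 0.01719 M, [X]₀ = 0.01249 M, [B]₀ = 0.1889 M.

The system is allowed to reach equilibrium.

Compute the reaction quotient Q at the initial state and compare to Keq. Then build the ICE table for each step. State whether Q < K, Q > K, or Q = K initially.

Q₀ = 0.003559; Q > K (proceeds reverse)

Q₀ = 0.003559 vs Keq = 1.5700e-04 ⇒ Q>K, reverse
Step 1:
                  D         X         B
  Initial   0.01719   0.01249    0.1889
  Change   0.008203 -0.008203   -0.0123
  Equil     0.02539  0.004287    0.1766
  solve Keq expr → x = -0.004101; check Q = 1.5700e-04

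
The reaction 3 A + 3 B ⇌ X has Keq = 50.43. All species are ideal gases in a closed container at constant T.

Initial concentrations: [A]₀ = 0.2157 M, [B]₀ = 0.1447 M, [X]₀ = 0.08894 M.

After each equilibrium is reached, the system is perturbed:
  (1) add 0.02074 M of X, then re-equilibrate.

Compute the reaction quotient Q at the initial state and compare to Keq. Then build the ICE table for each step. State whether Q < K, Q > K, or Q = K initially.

Q₀ = 2925; Q > K (proceeds reverse)

Q₀ = 2925 vs Keq = 50.43 ⇒ Q>K, reverse
Step 1:
                  A         B         X
  init       0.2157    0.1447   0.08894
  Δ           0.132     0.132  -0.04401
  eq         0.3477    0.2767   0.04493
  solve Keq expr → x = -0.04401; check Q = 50.43
Then add 0.02074 M of X.
Step 2:
                  A         B         X
  init       0.3477    0.2767   0.06567
  Δ         0.01564   0.01564 -0.005212
  eq         0.3634    0.2924   0.06046
  solve Keq expr → x = -0.005212; check Q = 50.43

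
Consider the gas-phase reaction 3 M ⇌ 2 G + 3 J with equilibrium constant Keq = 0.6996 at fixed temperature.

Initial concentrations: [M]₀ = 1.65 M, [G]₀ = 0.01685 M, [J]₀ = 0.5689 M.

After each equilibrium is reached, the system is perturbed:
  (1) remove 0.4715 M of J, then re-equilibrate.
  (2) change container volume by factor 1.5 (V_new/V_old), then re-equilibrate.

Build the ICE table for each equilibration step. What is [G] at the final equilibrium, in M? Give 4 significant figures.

[G]_eq = 0.4386 M

Q₀ = 1.1637e-05 vs Keq = 0.6996 ⇒ Q<K, forward
Step 1:
                  M         G         J
  Initial      1.65   0.01685    0.5689
  Change    -0.7276    0.4851    0.7276
  Equil      0.9224    0.5019     1.297
  solve Keq expr → x = 0.2425; check Q = 0.6996
Then remove 0.4715 M of J.
Step 2:
                  M         G         J
  Initial    0.9224    0.5019     0.825
  Change    -0.1455   0.09703    0.1455
  Equil      0.7768     0.599    0.9706
  solve Keq expr → x = 0.04852; check Q = 0.6996
Then change container volume by factor 1.5 (V_new/V_old).
Step 3:
                  M         G         J
  Initial    0.5179    0.3993     0.647
  Change   -0.05888   0.03926   0.05888
  Equil       0.459    0.4386    0.7059
  solve Keq expr → x = 0.01963; check Q = 0.6996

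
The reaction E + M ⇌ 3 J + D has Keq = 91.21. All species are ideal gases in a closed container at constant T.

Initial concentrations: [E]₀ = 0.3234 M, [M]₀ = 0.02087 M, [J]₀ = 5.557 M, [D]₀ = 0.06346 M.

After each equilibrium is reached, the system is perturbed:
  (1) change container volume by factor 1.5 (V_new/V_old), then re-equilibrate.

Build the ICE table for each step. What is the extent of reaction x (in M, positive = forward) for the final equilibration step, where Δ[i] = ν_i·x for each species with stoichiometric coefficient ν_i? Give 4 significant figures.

Q₀ = 1613 vs Keq = 91.21 ⇒ Q>K, reverse
Step 1:
                   E          M          J          D
  Initial     0.3234    0.02087      5.557    0.06346
  Change     0.04859    0.04859    -0.1458   -0.04859
  Equil        0.372    0.06946      5.411    0.01487
  solve Keq expr → x = -0.04859; check Q = 91.21
Then change container volume by factor 1.5 (V_new/V_old).
Step 2:
                   E          M          J          D
  Initial      0.248     0.0463      3.607   0.009915
  Change   -0.007741  -0.007741    0.02322   0.007741
  Equil       0.2403    0.03856      3.631    0.01766
  solve Keq expr → x = 0.007741; check Q = 91.21

x = 0.007741 M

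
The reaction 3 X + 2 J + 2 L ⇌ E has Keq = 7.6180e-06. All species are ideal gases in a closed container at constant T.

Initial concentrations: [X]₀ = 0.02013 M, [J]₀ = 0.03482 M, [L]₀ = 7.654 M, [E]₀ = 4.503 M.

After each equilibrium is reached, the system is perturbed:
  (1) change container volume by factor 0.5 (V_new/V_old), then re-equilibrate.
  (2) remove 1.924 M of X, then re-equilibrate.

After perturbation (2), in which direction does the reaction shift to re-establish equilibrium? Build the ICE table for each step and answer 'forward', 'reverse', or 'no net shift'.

Direction: reverse

Q₀ = 7.7721e+06 vs Keq = 7.6180e-06 ⇒ Q>K, reverse
Step 1:
                   X          J          L          E
  Initial    0.02013    0.03482      7.654      4.503
  Change       5.651      3.767      3.767     -1.884
  Equil        5.671      3.802      11.42      2.619
  solve Keq expr → x = -1.884; check Q = 7.6180e-06
Then change container volume by factor 0.5 (V_new/V_old).
Step 2:
                   X          J          L          E
  Initial      11.34      7.604      22.84      5.239
  Change      -5.705     -3.804     -3.804      1.902
  Equil        5.636        3.8      19.04      7.141
  solve Keq expr → x = 1.902; check Q = 7.6180e-06
Then remove 1.924 M of X.
Step 3:
                   X          J          L          E
  Initial      3.712        3.8      19.04      7.141
  Change       1.093     0.7288     0.7288    -0.3644
  Equil        4.805      4.529      19.77      6.776
  solve Keq expr → x = -0.3644; check Q = 7.6180e-06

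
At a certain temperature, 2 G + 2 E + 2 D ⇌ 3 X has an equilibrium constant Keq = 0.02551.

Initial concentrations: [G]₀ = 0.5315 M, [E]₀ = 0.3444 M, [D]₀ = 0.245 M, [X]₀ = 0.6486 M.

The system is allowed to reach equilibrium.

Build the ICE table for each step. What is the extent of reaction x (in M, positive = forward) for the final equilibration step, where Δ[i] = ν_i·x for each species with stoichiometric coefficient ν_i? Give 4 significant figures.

Q₀ = 135.7 vs Keq = 0.02551 ⇒ Q>K, reverse
Step 1:
                   G          E          D          X
  init        0.5315     0.3444      0.245     0.6486
  Δ           0.3362     0.3362     0.3362    -0.5043
  eq          0.8677     0.6806     0.5812     0.1443
  solve Keq expr → x = -0.1681; check Q = 0.02551

x = -0.1681 M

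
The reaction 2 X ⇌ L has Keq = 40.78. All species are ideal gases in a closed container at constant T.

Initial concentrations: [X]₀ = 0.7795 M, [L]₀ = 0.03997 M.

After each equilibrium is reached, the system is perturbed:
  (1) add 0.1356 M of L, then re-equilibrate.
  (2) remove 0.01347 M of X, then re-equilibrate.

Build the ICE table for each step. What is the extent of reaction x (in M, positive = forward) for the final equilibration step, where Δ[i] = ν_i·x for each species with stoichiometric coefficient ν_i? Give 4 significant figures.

x = -0.006384 M

Q₀ = 0.06578 vs Keq = 40.78 ⇒ Q<K, forward
Step 1:
                    X           L
  init         0.7795     0.03997
  Δ           -0.6828      0.3414
  eq           0.0967      0.3814
  solve Keq expr → x = 0.3414; check Q = 40.78
Then add 0.1356 M of L.
Step 2:
                    X           L
  init         0.0967       0.517
  Δ           0.01506   -0.007532
  eq           0.1118      0.5094
  solve Keq expr → x = -0.007532; check Q = 40.78
Then remove 0.01347 M of X.
Step 3:
                    X           L
  init         0.0983      0.5094
  Δ           0.01277   -0.006384
  eq           0.1111      0.5031
  solve Keq expr → x = -0.006384; check Q = 40.78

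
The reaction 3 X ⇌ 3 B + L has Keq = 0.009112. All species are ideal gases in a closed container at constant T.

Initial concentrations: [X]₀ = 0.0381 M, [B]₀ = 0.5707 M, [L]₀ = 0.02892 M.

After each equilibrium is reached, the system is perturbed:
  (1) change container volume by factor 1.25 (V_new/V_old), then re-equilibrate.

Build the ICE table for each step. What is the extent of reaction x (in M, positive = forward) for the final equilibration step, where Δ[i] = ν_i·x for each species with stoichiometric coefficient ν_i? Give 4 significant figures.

x = 3.0333e-05 M

Q₀ = 97.2 vs Keq = 0.009112 ⇒ Q>K, reverse
Step 1:
                    X           B           L
  I            0.0381      0.5707     0.02892
  C            0.0863     -0.0863    -0.02877
  E            0.1244      0.4844  1.5432e-04
  solve Keq expr → x = -0.02877; check Q = 0.009112
Then change container volume by factor 1.25 (V_new/V_old).
Step 2:
                    X           B           L
  I           0.09952      0.3875  1.2346e-04
  C       -9.0998e-05  9.0998e-05  3.0333e-05
  E           0.09943      0.3876  1.5379e-04
  solve Keq expr → x = 3.0333e-05; check Q = 0.009112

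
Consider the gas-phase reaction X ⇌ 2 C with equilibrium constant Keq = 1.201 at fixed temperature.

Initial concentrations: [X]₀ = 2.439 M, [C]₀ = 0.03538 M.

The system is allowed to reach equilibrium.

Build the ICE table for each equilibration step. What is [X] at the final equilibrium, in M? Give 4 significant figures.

[X]_eq = 1.735 M

Q₀ = 5.1322e-04 vs Keq = 1.201 ⇒ Q<K, forward
Step 1:
                    X           C
  Initial       2.439     0.03538
  Change      -0.7041       1.408
  Equil         1.735       1.443
  solve Keq expr → x = 0.7041; check Q = 1.201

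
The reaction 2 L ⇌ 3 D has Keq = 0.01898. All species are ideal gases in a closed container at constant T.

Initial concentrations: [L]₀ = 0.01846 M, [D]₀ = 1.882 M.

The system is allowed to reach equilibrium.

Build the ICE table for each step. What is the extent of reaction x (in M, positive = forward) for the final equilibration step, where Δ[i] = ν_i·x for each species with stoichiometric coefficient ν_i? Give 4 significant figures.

x = -0.5334 M

Q₀ = 1.9561e+04 vs Keq = 0.01898 ⇒ Q>K, reverse
Step 1:
                   L          D
  I          0.01846      1.882
  C            1.067       -1.6
  E            1.085     0.2817
  solve Keq expr → x = -0.5334; check Q = 0.01898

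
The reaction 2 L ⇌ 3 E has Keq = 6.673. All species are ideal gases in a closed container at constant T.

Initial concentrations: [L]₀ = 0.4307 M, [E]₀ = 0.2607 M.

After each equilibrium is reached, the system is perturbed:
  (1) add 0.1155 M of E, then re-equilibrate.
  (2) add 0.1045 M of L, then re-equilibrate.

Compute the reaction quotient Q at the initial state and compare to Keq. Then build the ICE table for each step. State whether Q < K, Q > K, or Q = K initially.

Q₀ = 0.09552; Q < K (proceeds forward)

Q₀ = 0.09552 vs Keq = 6.673 ⇒ Q<K, forward
Step 1:
                  L         E
  init       0.4307    0.2607
  Δ         -0.2408    0.3612
  eq         0.1899    0.6219
  solve Keq expr → x = 0.1204; check Q = 6.673
Then add 0.1155 M of E.
Step 2:
                  L         E
  init       0.1899    0.7374
  Δ         0.03185  -0.04777
  eq         0.2217    0.6897
  solve Keq expr → x = -0.01592; check Q = 6.673
Then add 0.1045 M of L.
Step 3:
                  L         E
  init       0.3262    0.6897
  Δ        -0.05984   0.08976
  eq         0.2664    0.7794
  solve Keq expr → x = 0.02992; check Q = 6.673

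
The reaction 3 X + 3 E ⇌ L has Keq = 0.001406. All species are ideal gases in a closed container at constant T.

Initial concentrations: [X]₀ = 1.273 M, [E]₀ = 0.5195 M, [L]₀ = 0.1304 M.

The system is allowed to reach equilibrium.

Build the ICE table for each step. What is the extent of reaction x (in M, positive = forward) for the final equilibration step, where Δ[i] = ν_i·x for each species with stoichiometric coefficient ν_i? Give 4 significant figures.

Q₀ = 0.4509 vs Keq = 0.001406 ⇒ Q>K, reverse
Step 1:
                    X           E           L
  I             1.273      0.5195      0.1304
  C            0.3775      0.3775     -0.1258
  E             1.651       0.897    0.004563
  solve Keq expr → x = -0.1258; check Q = 0.001406

x = -0.1258 M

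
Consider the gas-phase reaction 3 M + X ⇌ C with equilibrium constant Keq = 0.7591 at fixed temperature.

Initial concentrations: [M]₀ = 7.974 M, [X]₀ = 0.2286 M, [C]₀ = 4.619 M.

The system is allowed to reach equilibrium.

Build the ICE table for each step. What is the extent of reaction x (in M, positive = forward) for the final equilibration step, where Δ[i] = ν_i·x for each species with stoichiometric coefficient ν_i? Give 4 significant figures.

Q₀ = 0.03985 vs Keq = 0.7591 ⇒ Q<K, forward
Step 1:
                    M           X           C
  I             7.974      0.2286       4.619
  C           -0.6374     -0.2125      0.2125
  E             7.337     0.01612       4.831
  solve Keq expr → x = 0.2125; check Q = 0.7591

x = 0.2125 M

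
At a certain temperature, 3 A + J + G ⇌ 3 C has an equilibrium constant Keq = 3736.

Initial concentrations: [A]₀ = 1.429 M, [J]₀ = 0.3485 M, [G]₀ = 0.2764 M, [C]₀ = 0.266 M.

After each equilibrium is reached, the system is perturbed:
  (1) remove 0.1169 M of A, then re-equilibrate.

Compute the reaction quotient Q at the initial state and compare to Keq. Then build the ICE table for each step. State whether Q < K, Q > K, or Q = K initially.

Q₀ = 0.06696; Q < K (proceeds forward)

Q₀ = 0.06696 vs Keq = 3736 ⇒ Q<K, forward
Step 1:
                    A           J           G           C
  init          1.429      0.3485      0.2764       0.266
  Δ           -0.7877     -0.2626     -0.2626      0.7877
  eq           0.6413     0.08592     0.01382       1.054
  solve Keq expr → x = 0.2626; check Q = 3736
Then remove 0.1169 M of A.
Step 2:
                    A           J           G           C
  init         0.5244     0.08592     0.01382       1.054
  Δ           0.01879    0.006264    0.006264    -0.01879
  eq           0.5432     0.09219     0.02009       1.035
  solve Keq expr → x = -0.006264; check Q = 3736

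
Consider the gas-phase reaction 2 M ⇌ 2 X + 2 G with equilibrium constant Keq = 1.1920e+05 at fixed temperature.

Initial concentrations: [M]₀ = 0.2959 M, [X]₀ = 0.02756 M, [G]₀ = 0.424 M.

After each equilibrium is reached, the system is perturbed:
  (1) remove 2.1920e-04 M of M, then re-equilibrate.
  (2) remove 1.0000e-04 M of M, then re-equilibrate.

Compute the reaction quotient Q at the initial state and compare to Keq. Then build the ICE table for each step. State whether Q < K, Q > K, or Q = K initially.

Q₀ = 0.00156 vs Keq = 1.1920e+05 ⇒ Q<K, forward
Step 1:
                    M           X           G
  init         0.2959     0.02756       0.424
  Δ           -0.2952      0.2952      0.2952
  eq       6.7243e-04      0.3228      0.7192
  solve Keq expr → x = 0.1476; check Q = 1.1920e+05
Then remove 2.1920e-04 M of M.
Step 2:
                    M           X           G
  init     4.5323e-04      0.3228      0.7192
  Δ        2.1854e-04 -2.1854e-04 -2.1854e-04
  eq       6.7177e-04      0.3226       0.719
  solve Keq expr → x = -1.0927e-04; check Q = 1.1920e+05
Then remove 1.0000e-04 M of M.
Step 3:
                    M           X           G
  init     5.7177e-04      0.3226       0.719
  Δ        9.9699e-05 -9.9699e-05 -9.9699e-05
  eq       6.7147e-04      0.3225      0.7189
  solve Keq expr → x = -4.9850e-05; check Q = 1.1920e+05

Q₀ = 0.00156; Q < K (proceeds forward)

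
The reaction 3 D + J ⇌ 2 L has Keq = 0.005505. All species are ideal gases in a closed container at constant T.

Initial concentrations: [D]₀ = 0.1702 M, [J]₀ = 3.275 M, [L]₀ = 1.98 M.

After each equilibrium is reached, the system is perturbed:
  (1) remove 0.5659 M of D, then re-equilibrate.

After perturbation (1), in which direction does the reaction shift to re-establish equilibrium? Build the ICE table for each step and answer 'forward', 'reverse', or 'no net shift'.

Q₀ = 242.8 vs Keq = 0.005505 ⇒ Q>K, reverse
Step 1:
                    D           J           L
  init         0.1702       3.275        1.98
  Δ             2.172       0.724      -1.448
  eq            2.342       3.999      0.5319
  solve Keq expr → x = -0.724; check Q = 0.005505
Then remove 0.5659 M of D.
Step 2:
                    D           J           L
  init          1.776       3.999      0.5319
  Δ            0.1828     0.06095     -0.1219
  eq            1.959        4.06        0.41
  solve Keq expr → x = -0.06095; check Q = 0.005505

Direction: reverse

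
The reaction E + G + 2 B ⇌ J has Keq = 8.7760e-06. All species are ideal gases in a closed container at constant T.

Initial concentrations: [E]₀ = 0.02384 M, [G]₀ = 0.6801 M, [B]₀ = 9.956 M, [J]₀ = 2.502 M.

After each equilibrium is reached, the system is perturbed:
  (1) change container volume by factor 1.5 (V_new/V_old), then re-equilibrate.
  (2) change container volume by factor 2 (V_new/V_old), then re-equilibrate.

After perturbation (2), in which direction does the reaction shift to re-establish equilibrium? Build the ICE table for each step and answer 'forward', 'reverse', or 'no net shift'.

Direction: reverse

Q₀ = 1.557 vs Keq = 8.7760e-06 ⇒ Q>K, reverse
Step 1:
                  E         G         B         J
  Initial   0.02384    0.6801     9.956     2.502
  Change      2.486     2.486     4.973    -2.486
  Equil        2.51     3.167     14.93   0.01555
  solve Keq expr → x = -2.486; check Q = 8.7760e-06
Then change container volume by factor 1.5 (V_new/V_old).
Step 2:
                  E         G         B         J
  Initial     1.674     2.111     9.953   0.01037
  Change   0.007261  0.007261   0.01452 -0.007261
  Equil       1.681     2.118     9.967  0.003104
  solve Keq expr → x = -0.007261; check Q = 8.7760e-06
Then change container volume by factor 2 (V_new/V_old).
Step 3:
                  E         G         B         J
  Initial    0.8404     1.059     4.984  0.001552
  Change   0.001357  0.001357  0.002715 -0.001357
  Equil      0.8418     1.061     4.986 1.9478e-04
  solve Keq expr → x = -0.001357; check Q = 8.7760e-06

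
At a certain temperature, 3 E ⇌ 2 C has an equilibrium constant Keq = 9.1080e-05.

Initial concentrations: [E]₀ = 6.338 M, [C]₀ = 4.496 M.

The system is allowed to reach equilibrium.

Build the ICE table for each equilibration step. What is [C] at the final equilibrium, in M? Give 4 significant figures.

[C]_eq = 0.4194 M

Q₀ = 0.0794 vs Keq = 9.1080e-05 ⇒ Q>K, reverse
Step 1:
                   E          C
  init         6.338      4.496
  Δ            6.115     -4.077
  eq           12.45     0.4194
  solve Keq expr → x = -2.038; check Q = 9.1080e-05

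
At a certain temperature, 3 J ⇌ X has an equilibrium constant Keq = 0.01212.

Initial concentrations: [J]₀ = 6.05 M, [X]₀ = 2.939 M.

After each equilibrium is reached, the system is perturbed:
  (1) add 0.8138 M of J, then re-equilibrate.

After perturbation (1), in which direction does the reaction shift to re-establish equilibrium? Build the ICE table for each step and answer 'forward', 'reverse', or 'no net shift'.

Q₀ = 0.01327 vs Keq = 0.01212 ⇒ Q>K, reverse
Step 1:
                  J         X
  I            6.05     2.939
  C          0.1503  -0.05009
  E             6.2     2.889
  solve Keq expr → x = -0.05009; check Q = 0.01212
Then add 0.8138 M of J.
Step 2:
                  J         X
  I           7.014     2.889
  C         -0.6602    0.2201
  E           6.354     3.109
  solve Keq expr → x = 0.2201; check Q = 0.01212

Direction: forward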